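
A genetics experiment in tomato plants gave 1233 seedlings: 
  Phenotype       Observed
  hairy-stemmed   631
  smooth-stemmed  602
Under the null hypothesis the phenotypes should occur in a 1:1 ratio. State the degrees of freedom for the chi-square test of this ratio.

1

A goodness-of-fit test with 2 phenotype classes has df = 2 − 1 = 1.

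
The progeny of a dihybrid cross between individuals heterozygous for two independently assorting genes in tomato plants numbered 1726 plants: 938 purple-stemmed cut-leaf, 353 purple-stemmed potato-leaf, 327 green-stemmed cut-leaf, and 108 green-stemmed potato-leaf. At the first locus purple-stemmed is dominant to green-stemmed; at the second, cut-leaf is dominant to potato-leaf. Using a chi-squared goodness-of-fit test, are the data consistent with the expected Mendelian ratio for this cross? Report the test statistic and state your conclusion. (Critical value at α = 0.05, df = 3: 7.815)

A dihybrid F₂ with independent assortment and complete dominance at both loci gives a 9:3:3:1 phenotypic ratio.
Total ratio parts = 16. Expected numbers out of 1726:
  purple-stemmed cut-leaf: 1726 × 9/16 = 970.875
  purple-stemmed potato-leaf: 1726 × 3/16 = 323.625
  green-stemmed cut-leaf: 1726 × 3/16 = 323.625
  green-stemmed potato-leaf: 1726 × 1/16 = 107.875
χ² = Σ (O − E)² / E
  purple-stemmed cut-leaf: (938 − 970.875)² / 970.875 = 1.1132
  purple-stemmed potato-leaf: (353 − 323.625)² / 323.625 = 2.6663
  green-stemmed cut-leaf: (327 − 323.625)² / 323.625 = 0.0352
  green-stemmed potato-leaf: (108 − 107.875)² / 107.875 = 0.0001
χ² = 1.1132 + 2.6663 + 0.0352 + 0.0001 = 3.8148 ≈ 3.815
Degrees of freedom = 4 − 1 = 3; critical value at α = 0.05 is 7.815.
Since 3.815 < 7.815, we fail to reject the null hypothesis — the data are consistent with the 9:3:3:1 ratio.

3.815; consistent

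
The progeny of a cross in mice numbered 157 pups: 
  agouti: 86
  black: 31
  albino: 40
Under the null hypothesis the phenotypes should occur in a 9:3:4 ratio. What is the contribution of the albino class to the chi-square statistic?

Expected counts for N = 157 under a 9:3:4 ratio (total parts = 16):
  agouti: 157 × 9/16 = 88.3125
  black: 157 × 3/16 = 29.4375
  albino: 157 × 4/16 = 39.25
Contribution of albino: (40 − 39.25)² / 39.25 = 0.0143

0.014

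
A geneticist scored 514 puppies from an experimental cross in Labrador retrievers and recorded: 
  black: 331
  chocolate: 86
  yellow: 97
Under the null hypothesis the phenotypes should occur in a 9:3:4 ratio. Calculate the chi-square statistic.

Expected counts for N = 514 under a 9:3:4 ratio (total parts = 16):
  black: 514 × 9/16 = 289.125
  chocolate: 514 × 3/16 = 96.375
  yellow: 514 × 4/16 = 128.5
χ² = Σ (O − E)² / E
  black: (331 − 289.125)² / 289.125 = 6.0649
  chocolate: (86 − 96.375)² / 96.375 = 1.1169
  yellow: (97 − 128.5)² / 128.5 = 7.7218
χ² = 6.0649 + 1.1169 + 7.7218 = 14.9036 ≈ 14.904

14.904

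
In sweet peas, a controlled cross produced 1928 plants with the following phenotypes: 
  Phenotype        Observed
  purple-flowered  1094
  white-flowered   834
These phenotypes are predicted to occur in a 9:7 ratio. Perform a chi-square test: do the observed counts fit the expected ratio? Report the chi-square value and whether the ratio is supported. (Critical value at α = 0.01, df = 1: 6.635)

Total ratio parts = 16. Expected numbers out of 1928:
  purple-flowered: 1928 × 9/16 = 1084.5
  white-flowered: 1928 × 7/16 = 843.5
χ² = Σ (O − E)² / E
  purple-flowered: (1094 − 1084.5)² / 1084.5 = 0.0832
  white-flowered: (834 − 843.5)² / 843.5 = 0.1070
χ² = 0.0832 + 0.1070 = 0.1902 ≈ 0.190
Degrees of freedom = 2 − 1 = 1; critical value at α = 0.01 is 6.635.
Since 0.190 < 6.635, we fail to reject the null hypothesis — the data are consistent with the 9:7 ratio.

0.190; consistent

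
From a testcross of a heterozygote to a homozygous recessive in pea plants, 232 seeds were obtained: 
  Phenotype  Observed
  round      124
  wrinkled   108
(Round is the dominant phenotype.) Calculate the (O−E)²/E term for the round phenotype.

A testcross of a heterozygote (Aa × aa) gives a 1:1 phenotypic ratio.
The 1:1 ratio has 2 parts, so with N = 232 the expected counts are:
  round: 232 × 1/2 = 116
  wrinkled: 232 × 1/2 = 116
Contribution of round: (124 − 116)² / 116 = 0.5517

0.552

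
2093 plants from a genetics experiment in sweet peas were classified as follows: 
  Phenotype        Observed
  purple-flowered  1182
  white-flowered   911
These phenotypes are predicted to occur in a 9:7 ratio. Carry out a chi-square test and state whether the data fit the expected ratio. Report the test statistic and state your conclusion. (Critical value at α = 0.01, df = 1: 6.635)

0.043; consistent

The 9:7 ratio has 16 parts, so with N = 2093 the expected counts are:
  purple-flowered: 2093 × 9/16 = 1177.3125
  white-flowered: 2093 × 7/16 = 915.6875
χ² = Σ (O − E)² / E
  purple-flowered: (1182 − 1177.3125)² / 1177.3125 = 0.0187
  white-flowered: (911 − 915.6875)² / 915.6875 = 0.0240
χ² = 0.0187 + 0.0240 = 0.0427 ≈ 0.043
Degrees of freedom = 2 − 1 = 1; critical value at α = 0.01 is 6.635.
Since 0.043 < 6.635, we fail to reject the null hypothesis — the data are consistent with the 9:7 ratio.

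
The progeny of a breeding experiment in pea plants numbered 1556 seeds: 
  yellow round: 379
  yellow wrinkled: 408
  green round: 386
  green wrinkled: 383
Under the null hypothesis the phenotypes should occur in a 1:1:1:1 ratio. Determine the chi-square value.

1.301

Expected counts for N = 1556 under a 1:1:1:1 ratio (total parts = 4):
  yellow round: 1556 × 1/4 = 389
  yellow wrinkled: 1556 × 1/4 = 389
  green round: 1556 × 1/4 = 389
  green wrinkled: 1556 × 1/4 = 389
χ² = Σ (O − E)² / E
  yellow round: (379 − 389)² / 389 = 0.2571
  yellow wrinkled: (408 − 389)² / 389 = 0.9280
  green round: (386 − 389)² / 389 = 0.0231
  green wrinkled: (383 − 389)² / 389 = 0.0925
χ² = 0.2571 + 0.9280 + 0.0231 + 0.0925 = 1.3007 ≈ 1.301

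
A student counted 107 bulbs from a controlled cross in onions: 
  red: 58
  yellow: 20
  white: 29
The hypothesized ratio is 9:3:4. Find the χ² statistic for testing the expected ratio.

Total ratio parts = 16. Expected numbers out of 107:
  red: 107 × 9/16 = 60.1875
  yellow: 107 × 3/16 = 20.0625
  white: 107 × 4/16 = 26.75
χ² = Σ (O − E)² / E
  red: (58 − 60.1875)² / 60.1875 = 0.0795
  yellow: (20 − 20.0625)² / 20.0625 = 0.0002
  white: (29 − 26.75)² / 26.75 = 0.1893
χ² = 0.0795 + 0.0002 + 0.1893 = 0.269

0.269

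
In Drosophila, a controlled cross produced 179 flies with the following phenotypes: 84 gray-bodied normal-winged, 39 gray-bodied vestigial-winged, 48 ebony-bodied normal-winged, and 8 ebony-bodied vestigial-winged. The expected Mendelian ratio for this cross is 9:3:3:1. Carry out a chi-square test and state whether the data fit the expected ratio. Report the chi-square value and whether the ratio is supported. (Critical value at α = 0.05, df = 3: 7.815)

10.765; not consistent

Under the 9:3:3:1 hypothesis (Σ ratio = 16, N = 179):
  gray-bodied normal-winged: 179 × 9/16 = 100.6875
  gray-bodied vestigial-winged: 179 × 3/16 = 33.5625
  ebony-bodied normal-winged: 179 × 3/16 = 33.5625
  ebony-bodied vestigial-winged: 179 × 1/16 = 11.1875
χ² = Σ (O − E)² / E
  gray-bodied normal-winged: (84 − 100.6875)² / 100.6875 = 2.7657
  gray-bodied vestigial-winged: (39 − 33.5625)² / 33.5625 = 0.8809
  ebony-bodied normal-winged: (48 − 33.5625)² / 33.5625 = 6.2105
  ebony-bodied vestigial-winged: (8 − 11.1875)² / 11.1875 = 0.9082
χ² = 2.7657 + 0.8809 + 6.2105 + 0.9082 = 10.7653 ≈ 10.765
Degrees of freedom = 4 − 1 = 3; critical value at α = 0.05 is 7.815.
Since 10.765 > 7.815, we reject the null hypothesis — the data do not fit the 9:3:3:1 ratio.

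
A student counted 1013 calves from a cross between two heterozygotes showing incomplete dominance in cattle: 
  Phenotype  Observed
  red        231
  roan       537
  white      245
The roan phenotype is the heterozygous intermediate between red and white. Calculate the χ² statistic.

With incomplete dominance, a heterozygote × heterozygote cross gives a 1:2:1 phenotypic ratio.
Under the 1:2:1 hypothesis (Σ ratio = 4, N = 1013):
  red: 1013 × 1/4 = 253.25
  roan: 1013 × 2/4 = 506.5
  white: 1013 × 1/4 = 253.25
χ² = Σ (O − E)² / E
  red: (231 − 253.25)² / 253.25 = 1.9548
  roan: (537 − 506.5)² / 506.5 = 1.8366
  white: (245 − 253.25)² / 253.25 = 0.2688
χ² = 1.9548 + 1.8366 + 0.2688 = 4.0602 ≈ 4.060

4.060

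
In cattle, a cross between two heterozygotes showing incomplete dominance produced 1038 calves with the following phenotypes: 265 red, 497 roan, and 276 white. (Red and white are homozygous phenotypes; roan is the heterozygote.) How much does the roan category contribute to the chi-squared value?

With incomplete dominance, a heterozygote × heterozygote cross gives a 1:2:1 phenotypic ratio.
Total ratio parts = 4. Expected numbers out of 1038:
  red: 1038 × 1/4 = 259.5
  roan: 1038 × 2/4 = 519
  white: 1038 × 1/4 = 259.5
Contribution of roan: (497 − 519)² / 519 = 0.9326

0.933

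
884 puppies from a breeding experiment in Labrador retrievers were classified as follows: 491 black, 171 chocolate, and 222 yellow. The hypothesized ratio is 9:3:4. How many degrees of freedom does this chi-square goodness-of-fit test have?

2

A goodness-of-fit test with 3 phenotype classes has df = 3 − 1 = 2.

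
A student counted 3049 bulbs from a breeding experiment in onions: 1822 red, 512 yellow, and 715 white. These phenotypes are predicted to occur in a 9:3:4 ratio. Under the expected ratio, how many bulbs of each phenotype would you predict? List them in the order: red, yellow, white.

1715.0625, 571.6875, 762.25

Expected counts for N = 3049 under a 9:3:4 ratio (total parts = 16):
  red: 3049 × 9/16 = 1715.0625
  yellow: 3049 × 3/16 = 571.6875
  white: 3049 × 4/16 = 762.25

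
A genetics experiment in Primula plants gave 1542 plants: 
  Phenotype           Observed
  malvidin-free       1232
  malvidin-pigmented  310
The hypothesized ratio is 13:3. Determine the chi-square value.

Total ratio parts = 16. Expected numbers out of 1542:
  malvidin-free: 1542 × 13/16 = 1252.875
  malvidin-pigmented: 1542 × 3/16 = 289.125
χ² = Σ (O − E)² / E
  malvidin-free: (1232 − 1252.875)² / 1252.875 = 0.3478
  malvidin-pigmented: (310 − 289.125)² / 289.125 = 1.5072
χ² = 0.3478 + 1.5072 = 1.855

1.855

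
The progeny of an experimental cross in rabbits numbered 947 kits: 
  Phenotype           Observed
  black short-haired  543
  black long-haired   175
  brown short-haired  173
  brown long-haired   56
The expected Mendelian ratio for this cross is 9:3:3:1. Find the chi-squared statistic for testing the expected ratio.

0.526

Expected counts for N = 947 under a 9:3:3:1 ratio (total parts = 16):
  black short-haired: 947 × 9/16 = 532.6875
  black long-haired: 947 × 3/16 = 177.5625
  brown short-haired: 947 × 3/16 = 177.5625
  brown long-haired: 947 × 1/16 = 59.1875
χ² = Σ (O − E)² / E
  black short-haired: (543 − 532.6875)² / 532.6875 = 0.1996
  black long-haired: (175 − 177.5625)² / 177.5625 = 0.0370
  brown short-haired: (173 − 177.5625)² / 177.5625 = 0.1172
  brown long-haired: (56 − 59.1875)² / 59.1875 = 0.1717
χ² = 0.1996 + 0.0370 + 0.1172 + 0.1717 = 0.5255 ≈ 0.526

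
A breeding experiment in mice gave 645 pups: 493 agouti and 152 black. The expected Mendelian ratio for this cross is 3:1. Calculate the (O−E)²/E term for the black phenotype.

Total ratio parts = 4. Expected numbers out of 645:
  agouti: 645 × 3/4 = 483.75
  black: 645 × 1/4 = 161.25
Contribution of black: (152 − 161.25)² / 161.25 = 0.5306

0.531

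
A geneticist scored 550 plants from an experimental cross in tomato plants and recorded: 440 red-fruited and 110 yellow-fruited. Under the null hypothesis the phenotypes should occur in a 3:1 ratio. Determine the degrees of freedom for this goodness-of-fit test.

A goodness-of-fit test with 2 phenotype classes has df = 2 − 1 = 1.

1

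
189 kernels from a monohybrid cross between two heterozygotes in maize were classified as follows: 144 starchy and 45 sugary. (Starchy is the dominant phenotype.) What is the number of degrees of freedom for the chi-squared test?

For a monohybrid cross between heterozygotes with complete dominance, the expected phenotypic ratio is 3:1.
A goodness-of-fit test with 2 phenotype classes has df = 2 − 1 = 1.

1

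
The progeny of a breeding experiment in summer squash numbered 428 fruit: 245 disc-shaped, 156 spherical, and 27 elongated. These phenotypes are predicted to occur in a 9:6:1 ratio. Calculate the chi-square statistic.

0.204

Total ratio parts = 16. Expected numbers out of 428:
  disc-shaped: 428 × 9/16 = 240.75
  spherical: 428 × 6/16 = 160.5
  elongated: 428 × 1/16 = 26.75
χ² = Σ (O − E)² / E
  disc-shaped: (245 − 240.75)² / 240.75 = 0.0750
  spherical: (156 − 160.5)² / 160.5 = 0.1262
  elongated: (27 − 26.75)² / 26.75 = 0.0023
χ² = 0.0750 + 0.1262 + 0.0023 = 0.2035 ≈ 0.204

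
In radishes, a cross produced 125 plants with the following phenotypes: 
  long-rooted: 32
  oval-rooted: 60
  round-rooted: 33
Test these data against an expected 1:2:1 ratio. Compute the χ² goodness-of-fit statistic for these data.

Total ratio parts = 4. Expected numbers out of 125:
  long-rooted: 125 × 1/4 = 31.25
  oval-rooted: 125 × 2/4 = 62.5
  round-rooted: 125 × 1/4 = 31.25
χ² = Σ (O − E)² / E
  long-rooted: (32 − 31.25)² / 31.25 = 0.0180
  oval-rooted: (60 − 62.5)² / 62.5 = 0.1000
  round-rooted: (33 − 31.25)² / 31.25 = 0.0980
χ² = 0.0180 + 0.1000 + 0.0980 = 0.216

0.216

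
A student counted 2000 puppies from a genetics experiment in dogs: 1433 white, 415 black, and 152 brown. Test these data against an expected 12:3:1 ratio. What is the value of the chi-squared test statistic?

Total ratio parts = 16. Expected numbers out of 2000:
  white: 2000 × 12/16 = 1500
  black: 2000 × 3/16 = 375
  brown: 2000 × 1/16 = 125
χ² = Σ (O − E)² / E
  white: (1433 − 1500)² / 1500 = 2.9927
  black: (415 − 375)² / 375 = 4.2667
  brown: (152 − 125)² / 125 = 5.8320
χ² = 2.9927 + 4.2667 + 5.8320 = 13.0914 ≈ 13.091

13.091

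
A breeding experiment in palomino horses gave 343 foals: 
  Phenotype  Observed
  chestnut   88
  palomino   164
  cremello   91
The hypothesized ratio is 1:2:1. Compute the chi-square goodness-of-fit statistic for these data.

Total ratio parts = 4. Expected numbers out of 343:
  chestnut: 343 × 1/4 = 85.75
  palomino: 343 × 2/4 = 171.5
  cremello: 343 × 1/4 = 85.75
χ² = Σ (O − E)² / E
  chestnut: (88 − 85.75)² / 85.75 = 0.0590
  palomino: (164 − 171.5)² / 171.5 = 0.3280
  cremello: (91 − 85.75)² / 85.75 = 0.3214
χ² = 0.0590 + 0.3280 + 0.3214 = 0.7084 ≈ 0.708

0.708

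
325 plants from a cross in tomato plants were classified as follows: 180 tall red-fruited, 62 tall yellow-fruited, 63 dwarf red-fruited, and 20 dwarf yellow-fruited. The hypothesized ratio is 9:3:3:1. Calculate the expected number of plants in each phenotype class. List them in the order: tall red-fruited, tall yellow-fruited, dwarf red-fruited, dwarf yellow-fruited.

182.8125, 60.9375, 60.9375, 20.3125

The 9:3:3:1 ratio has 16 parts, so with N = 325 the expected counts are:
  tall red-fruited: 325 × 9/16 = 182.8125
  tall yellow-fruited: 325 × 3/16 = 60.9375
  dwarf red-fruited: 325 × 3/16 = 60.9375
  dwarf yellow-fruited: 325 × 1/16 = 20.3125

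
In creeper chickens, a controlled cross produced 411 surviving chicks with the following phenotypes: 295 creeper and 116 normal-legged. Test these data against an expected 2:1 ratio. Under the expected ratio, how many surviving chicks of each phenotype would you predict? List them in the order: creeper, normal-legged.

Under the 2:1 hypothesis (Σ ratio = 3, N = 411):
  creeper: 411 × 2/3 = 274
  normal-legged: 411 × 1/3 = 137

274, 137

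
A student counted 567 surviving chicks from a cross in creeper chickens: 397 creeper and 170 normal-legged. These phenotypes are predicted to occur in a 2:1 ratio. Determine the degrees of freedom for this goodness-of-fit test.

1

A goodness-of-fit test with 2 phenotype classes has df = 2 − 1 = 1.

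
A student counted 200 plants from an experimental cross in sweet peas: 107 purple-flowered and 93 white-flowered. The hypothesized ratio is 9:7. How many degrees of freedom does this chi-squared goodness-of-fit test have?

A goodness-of-fit test with 2 phenotype classes has df = 2 − 1 = 1.

1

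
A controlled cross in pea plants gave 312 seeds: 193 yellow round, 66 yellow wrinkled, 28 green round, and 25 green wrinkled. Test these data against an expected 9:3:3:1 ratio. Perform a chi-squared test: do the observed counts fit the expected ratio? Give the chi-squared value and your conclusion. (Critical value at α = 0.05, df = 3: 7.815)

20.160; not consistent

Under the 9:3:3:1 hypothesis (Σ ratio = 16, N = 312):
  yellow round: 312 × 9/16 = 175.5
  yellow wrinkled: 312 × 3/16 = 58.5
  green round: 312 × 3/16 = 58.5
  green wrinkled: 312 × 1/16 = 19.5
χ² = Σ (O − E)² / E
  yellow round: (193 − 175.5)² / 175.5 = 1.7450
  yellow wrinkled: (66 − 58.5)² / 58.5 = 0.9615
  green round: (28 − 58.5)² / 58.5 = 15.9017
  green wrinkled: (25 − 19.5)² / 19.5 = 1.5513
χ² = 1.7450 + 0.9615 + 15.9017 + 1.5513 = 20.1595 ≈ 20.160
Degrees of freedom = 4 − 1 = 3; critical value at α = 0.05 is 7.815.
Since 20.160 > 7.815, we reject the null hypothesis — the data do not fit the 9:3:3:1 ratio.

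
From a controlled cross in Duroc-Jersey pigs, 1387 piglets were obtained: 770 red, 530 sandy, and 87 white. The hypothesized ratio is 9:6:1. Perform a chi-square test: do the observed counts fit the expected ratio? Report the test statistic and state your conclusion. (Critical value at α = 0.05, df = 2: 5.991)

0.322; consistent

Under the 9:6:1 hypothesis (Σ ratio = 16, N = 1387):
  red: 1387 × 9/16 = 780.1875
  sandy: 1387 × 6/16 = 520.125
  white: 1387 × 1/16 = 86.6875
χ² = Σ (O − E)² / E
  red: (770 − 780.1875)² / 780.1875 = 0.1330
  sandy: (530 − 520.125)² / 520.125 = 0.1875
  white: (87 − 86.6875)² / 86.6875 = 0.0011
χ² = 0.1330 + 0.1875 + 0.0011 = 0.3216 ≈ 0.322
Degrees of freedom = 3 − 1 = 2; critical value at α = 0.05 is 5.991.
Since 0.322 < 5.991, we fail to reject the null hypothesis — the data are consistent with the 9:6:1 ratio.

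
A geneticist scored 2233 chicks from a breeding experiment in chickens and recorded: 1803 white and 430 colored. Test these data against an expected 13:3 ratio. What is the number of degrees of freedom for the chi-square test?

A goodness-of-fit test with 2 phenotype classes has df = 2 − 1 = 1.

1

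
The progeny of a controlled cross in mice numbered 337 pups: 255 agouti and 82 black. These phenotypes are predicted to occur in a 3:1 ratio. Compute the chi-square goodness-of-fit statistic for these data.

0.080

Under the 3:1 hypothesis (Σ ratio = 4, N = 337):
  agouti: 337 × 3/4 = 252.75
  black: 337 × 1/4 = 84.25
χ² = Σ (O − E)² / E
  agouti: (255 − 252.75)² / 252.75 = 0.0200
  black: (82 − 84.25)² / 84.25 = 0.0601
χ² = 0.0200 + 0.0601 = 0.0801 ≈ 0.080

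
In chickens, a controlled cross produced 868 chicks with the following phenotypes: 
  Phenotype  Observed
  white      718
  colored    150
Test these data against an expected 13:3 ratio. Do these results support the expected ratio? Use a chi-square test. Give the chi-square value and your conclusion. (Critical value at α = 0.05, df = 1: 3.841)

1.229; consistent

The 13:3 ratio has 16 parts, so with N = 868 the expected counts are:
  white: 868 × 13/16 = 705.25
  colored: 868 × 3/16 = 162.75
χ² = Σ (O − E)² / E
  white: (718 − 705.25)² / 705.25 = 0.2305
  colored: (150 − 162.75)² / 162.75 = 0.9988
χ² = 0.2305 + 0.9988 = 1.2293 ≈ 1.229
Degrees of freedom = 2 − 1 = 1; critical value at α = 0.05 is 3.841.
Since 1.229 < 3.841, we fail to reject the null hypothesis — the data are consistent with the 13:3 ratio.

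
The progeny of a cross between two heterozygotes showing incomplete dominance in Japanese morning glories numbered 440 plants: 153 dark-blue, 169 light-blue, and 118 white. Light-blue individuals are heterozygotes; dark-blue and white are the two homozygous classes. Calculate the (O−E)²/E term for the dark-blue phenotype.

With incomplete dominance, a heterozygote × heterozygote cross gives a 1:2:1 phenotypic ratio.
Expected counts for N = 440 under a 1:2:1 ratio (total parts = 4):
  dark-blue: 440 × 1/4 = 110
  light-blue: 440 × 2/4 = 220
  white: 440 × 1/4 = 110
Contribution of dark-blue: (153 − 110)² / 110 = 16.8091

16.809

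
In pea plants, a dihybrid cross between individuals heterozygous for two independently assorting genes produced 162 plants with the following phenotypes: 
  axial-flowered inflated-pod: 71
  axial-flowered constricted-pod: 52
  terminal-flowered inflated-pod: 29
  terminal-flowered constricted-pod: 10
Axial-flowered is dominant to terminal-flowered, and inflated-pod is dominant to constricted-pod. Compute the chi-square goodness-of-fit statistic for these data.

19.904

A dihybrid F₂ with independent assortment and complete dominance at both loci gives a 9:3:3:1 phenotypic ratio.
Total ratio parts = 16. Expected numbers out of 162:
  axial-flowered inflated-pod: 162 × 9/16 = 91.125
  axial-flowered constricted-pod: 162 × 3/16 = 30.375
  terminal-flowered inflated-pod: 162 × 3/16 = 30.375
  terminal-flowered constricted-pod: 162 × 1/16 = 10.125
χ² = Σ (O − E)² / E
  axial-flowered inflated-pod: (71 − 91.125)² / 91.125 = 4.4446
  axial-flowered constricted-pod: (52 − 30.375)² / 30.375 = 15.3956
  terminal-flowered inflated-pod: (29 − 30.375)² / 30.375 = 0.0622
  terminal-flowered constricted-pod: (10 − 10.125)² / 10.125 = 0.0015
χ² = 4.4446 + 15.3956 + 0.0622 + 0.0015 = 19.9039 ≈ 19.904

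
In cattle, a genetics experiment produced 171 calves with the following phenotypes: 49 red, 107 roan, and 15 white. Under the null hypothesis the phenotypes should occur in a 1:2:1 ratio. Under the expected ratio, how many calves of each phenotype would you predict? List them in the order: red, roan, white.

Total ratio parts = 4. Expected numbers out of 171:
  red: 171 × 1/4 = 42.75
  roan: 171 × 2/4 = 85.5
  white: 171 × 1/4 = 42.75

42.75, 85.5, 42.75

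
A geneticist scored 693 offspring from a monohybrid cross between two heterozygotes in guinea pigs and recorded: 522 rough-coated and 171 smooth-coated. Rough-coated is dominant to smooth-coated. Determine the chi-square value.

For a monohybrid cross between heterozygotes with complete dominance, the expected phenotypic ratio is 3:1.
Under the 3:1 hypothesis (Σ ratio = 4, N = 693):
  rough-coated: 693 × 3/4 = 519.75
  smooth-coated: 693 × 1/4 = 173.25
χ² = Σ (O − E)² / E
  rough-coated: (522 − 519.75)² / 519.75 = 0.0097
  smooth-coated: (171 − 173.25)² / 173.25 = 0.0292
χ² = 0.0097 + 0.0292 = 0.0389 ≈ 0.039

0.039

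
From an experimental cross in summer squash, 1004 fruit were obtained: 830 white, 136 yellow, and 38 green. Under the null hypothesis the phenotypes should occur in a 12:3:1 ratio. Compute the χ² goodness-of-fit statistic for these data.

32.138

Total ratio parts = 16. Expected numbers out of 1004:
  white: 1004 × 12/16 = 753
  yellow: 1004 × 3/16 = 188.25
  green: 1004 × 1/16 = 62.75
χ² = Σ (O − E)² / E
  white: (830 − 753)² / 753 = 7.8738
  yellow: (136 − 188.25)² / 188.25 = 14.5023
  green: (38 − 62.75)² / 62.75 = 9.7620
χ² = 7.8738 + 14.5023 + 9.7620 = 32.1381 ≈ 32.138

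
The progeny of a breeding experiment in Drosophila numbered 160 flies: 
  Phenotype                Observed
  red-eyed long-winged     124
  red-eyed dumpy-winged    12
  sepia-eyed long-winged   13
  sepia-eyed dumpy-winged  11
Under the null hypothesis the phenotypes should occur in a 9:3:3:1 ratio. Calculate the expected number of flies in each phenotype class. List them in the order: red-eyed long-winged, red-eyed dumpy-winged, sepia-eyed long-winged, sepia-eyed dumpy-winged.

90, 30, 30, 10

Expected counts for N = 160 under a 9:3:3:1 ratio (total parts = 16):
  red-eyed long-winged: 160 × 9/16 = 90
  red-eyed dumpy-winged: 160 × 3/16 = 30
  sepia-eyed long-winged: 160 × 3/16 = 30
  sepia-eyed dumpy-winged: 160 × 1/16 = 10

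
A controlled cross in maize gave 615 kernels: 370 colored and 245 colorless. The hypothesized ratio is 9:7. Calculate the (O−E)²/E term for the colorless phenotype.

The 9:7 ratio has 16 parts, so with N = 615 the expected counts are:
  colored: 615 × 9/16 = 345.9375
  colorless: 615 × 7/16 = 269.0625
Contribution of colorless: (245 − 269.0625)² / 269.0625 = 2.1519

2.152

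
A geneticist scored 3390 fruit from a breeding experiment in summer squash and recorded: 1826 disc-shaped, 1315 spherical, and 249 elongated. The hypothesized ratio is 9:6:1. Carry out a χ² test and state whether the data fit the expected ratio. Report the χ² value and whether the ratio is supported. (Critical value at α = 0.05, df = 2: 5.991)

Under the 9:6:1 hypothesis (Σ ratio = 16, N = 3390):
  disc-shaped: 3390 × 9/16 = 1906.875
  spherical: 3390 × 6/16 = 1271.25
  elongated: 3390 × 1/16 = 211.875
χ² = Σ (O − E)² / E
  disc-shaped: (1826 − 1906.875)² / 1906.875 = 3.4301
  spherical: (1315 − 1271.25)² / 1271.25 = 1.5057
  elongated: (249 − 211.875)² / 211.875 = 6.5051
χ² = 3.4301 + 1.5057 + 6.5051 = 11.4409 ≈ 11.441
Degrees of freedom = 3 − 1 = 2; critical value at α = 0.05 is 5.991.
Since 11.441 > 5.991, we reject the null hypothesis — the data do not fit the 9:6:1 ratio.

11.441; not consistent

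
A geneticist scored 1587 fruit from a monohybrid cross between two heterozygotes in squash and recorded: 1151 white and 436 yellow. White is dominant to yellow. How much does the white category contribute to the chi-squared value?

1.294

For a monohybrid cross between heterozygotes with complete dominance, the expected phenotypic ratio is 3:1.
The 3:1 ratio has 4 parts, so with N = 1587 the expected counts are:
  white: 1587 × 3/4 = 1190.25
  yellow: 1587 × 1/4 = 396.75
Contribution of white: (1151 − 1190.25)² / 1190.25 = 1.2943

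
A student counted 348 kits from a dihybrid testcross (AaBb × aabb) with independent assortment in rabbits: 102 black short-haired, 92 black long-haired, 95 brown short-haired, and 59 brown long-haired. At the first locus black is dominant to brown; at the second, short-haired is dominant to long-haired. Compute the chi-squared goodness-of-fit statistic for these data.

12.621

A dihybrid testcross with independent assortment gives a 1:1:1:1 ratio.
Expected counts for N = 348 under a 1:1:1:1 ratio (total parts = 4):
  black short-haired: 348 × 1/4 = 87
  black long-haired: 348 × 1/4 = 87
  brown short-haired: 348 × 1/4 = 87
  brown long-haired: 348 × 1/4 = 87
χ² = Σ (O − E)² / E
  black short-haired: (102 − 87)² / 87 = 2.5862
  black long-haired: (92 − 87)² / 87 = 0.2874
  brown short-haired: (95 − 87)² / 87 = 0.7356
  brown long-haired: (59 − 87)² / 87 = 9.0115
χ² = 2.5862 + 0.2874 + 0.7356 + 9.0115 = 12.6207 ≈ 12.621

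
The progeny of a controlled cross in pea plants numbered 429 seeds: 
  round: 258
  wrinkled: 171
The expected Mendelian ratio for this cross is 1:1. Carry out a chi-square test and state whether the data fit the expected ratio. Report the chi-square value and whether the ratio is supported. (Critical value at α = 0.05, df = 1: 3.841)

Total ratio parts = 2. Expected numbers out of 429:
  round: 429 × 1/2 = 214.5
  wrinkled: 429 × 1/2 = 214.5
χ² = Σ (O − E)² / E
  round: (258 − 214.5)² / 214.5 = 8.8217
  wrinkled: (171 − 214.5)² / 214.5 = 8.8217
χ² = 8.8217 + 8.8217 = 17.6434 ≈ 17.643
Degrees of freedom = 2 − 1 = 1; critical value at α = 0.05 is 3.841.
Since 17.643 > 3.841, we reject the null hypothesis — the data do not fit the 1:1 ratio.

17.643; not consistent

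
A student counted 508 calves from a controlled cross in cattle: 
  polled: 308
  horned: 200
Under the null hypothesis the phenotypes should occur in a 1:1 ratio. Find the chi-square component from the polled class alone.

11.480

Total ratio parts = 2. Expected numbers out of 508:
  polled: 508 × 1/2 = 254
  horned: 508 × 1/2 = 254
Contribution of polled: (308 − 254)² / 254 = 11.4803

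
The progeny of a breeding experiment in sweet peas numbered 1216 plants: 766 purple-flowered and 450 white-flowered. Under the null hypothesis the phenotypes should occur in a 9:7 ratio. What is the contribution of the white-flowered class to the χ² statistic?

Expected counts for N = 1216 under a 9:7 ratio (total parts = 16):
  purple-flowered: 1216 × 9/16 = 684
  white-flowered: 1216 × 7/16 = 532
Contribution of white-flowered: (450 − 532)² / 532 = 12.6391

12.639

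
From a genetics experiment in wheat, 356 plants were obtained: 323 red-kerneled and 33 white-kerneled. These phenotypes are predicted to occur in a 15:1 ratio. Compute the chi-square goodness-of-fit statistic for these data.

Total ratio parts = 16. Expected numbers out of 356:
  red-kerneled: 356 × 15/16 = 333.75
  white-kerneled: 356 × 1/16 = 22.25
χ² = Σ (O − E)² / E
  red-kerneled: (323 − 333.75)² / 333.75 = 0.3463
  white-kerneled: (33 − 22.25)² / 22.25 = 5.1938
χ² = 0.3463 + 5.1938 = 5.5401 ≈ 5.540

5.540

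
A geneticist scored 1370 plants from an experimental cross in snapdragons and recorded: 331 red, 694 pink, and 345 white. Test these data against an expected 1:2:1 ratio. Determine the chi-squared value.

The 1:2:1 ratio has 4 parts, so with N = 1370 the expected counts are:
  red: 1370 × 1/4 = 342.5
  pink: 1370 × 2/4 = 685
  white: 1370 × 1/4 = 342.5
χ² = Σ (O − E)² / E
  red: (331 − 342.5)² / 342.5 = 0.3861
  pink: (694 − 685)² / 685 = 0.1182
  white: (345 − 342.5)² / 342.5 = 0.0182
χ² = 0.3861 + 0.1182 + 0.0182 = 0.5225 ≈ 0.523

0.523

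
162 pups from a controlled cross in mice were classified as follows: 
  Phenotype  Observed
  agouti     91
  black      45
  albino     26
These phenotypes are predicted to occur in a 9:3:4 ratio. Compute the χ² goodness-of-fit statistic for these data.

Expected counts for N = 162 under a 9:3:4 ratio (total parts = 16):
  agouti: 162 × 9/16 = 91.125
  black: 162 × 3/16 = 30.375
  albino: 162 × 4/16 = 40.5
χ² = Σ (O − E)² / E
  agouti: (91 − 91.125)² / 91.125 = 0.0002
  black: (45 − 30.375)² / 30.375 = 7.0417
  albino: (26 − 40.5)² / 40.5 = 5.1914
χ² = 0.0002 + 7.0417 + 5.1914 = 12.2333 ≈ 12.233

12.233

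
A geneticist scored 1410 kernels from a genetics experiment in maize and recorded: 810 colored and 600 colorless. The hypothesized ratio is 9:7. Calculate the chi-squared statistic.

0.821

The 9:7 ratio has 16 parts, so with N = 1410 the expected counts are:
  colored: 1410 × 9/16 = 793.125
  colorless: 1410 × 7/16 = 616.875
χ² = Σ (O − E)² / E
  colored: (810 − 793.125)² / 793.125 = 0.3590
  colorless: (600 − 616.875)² / 616.875 = 0.4616
χ² = 0.3590 + 0.4616 = 0.8206 ≈ 0.821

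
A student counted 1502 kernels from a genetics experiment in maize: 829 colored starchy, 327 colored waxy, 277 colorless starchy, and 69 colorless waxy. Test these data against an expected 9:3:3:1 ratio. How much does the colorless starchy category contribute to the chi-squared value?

Total ratio parts = 16. Expected numbers out of 1502:
  colored starchy: 1502 × 9/16 = 844.875
  colored waxy: 1502 × 3/16 = 281.625
  colorless starchy: 1502 × 3/16 = 281.625
  colorless waxy: 1502 × 1/16 = 93.875
Contribution of colorless starchy: (277 − 281.625)² / 281.625 = 0.0760

0.076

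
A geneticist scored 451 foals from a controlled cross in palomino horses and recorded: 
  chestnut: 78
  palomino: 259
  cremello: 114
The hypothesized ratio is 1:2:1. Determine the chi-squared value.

15.701

The 1:2:1 ratio has 4 parts, so with N = 451 the expected counts are:
  chestnut: 451 × 1/4 = 112.75
  palomino: 451 × 2/4 = 225.5
  cremello: 451 × 1/4 = 112.75
χ² = Σ (O − E)² / E
  chestnut: (78 − 112.75)² / 112.75 = 10.7101
  palomino: (259 − 225.5)² / 225.5 = 4.9767
  cremello: (114 − 112.75)² / 112.75 = 0.0139
χ² = 10.7101 + 4.9767 + 0.0139 = 15.7007 ≈ 15.701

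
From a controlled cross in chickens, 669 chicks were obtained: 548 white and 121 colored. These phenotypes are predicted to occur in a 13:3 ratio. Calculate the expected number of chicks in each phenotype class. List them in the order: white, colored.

543.5625, 125.4375

Expected counts for N = 669 under a 13:3 ratio (total parts = 16):
  white: 669 × 13/16 = 543.5625
  colored: 669 × 3/16 = 125.4375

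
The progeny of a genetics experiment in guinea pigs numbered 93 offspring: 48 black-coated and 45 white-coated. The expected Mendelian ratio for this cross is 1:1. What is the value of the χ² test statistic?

0.097

Expected counts for N = 93 under a 1:1 ratio (total parts = 2):
  black-coated: 93 × 1/2 = 46.5
  white-coated: 93 × 1/2 = 46.5
χ² = Σ (O − E)² / E
  black-coated: (48 − 46.5)² / 46.5 = 0.0484
  white-coated: (45 − 46.5)² / 46.5 = 0.0484
χ² = 0.0484 + 0.0484 = 0.0968 ≈ 0.097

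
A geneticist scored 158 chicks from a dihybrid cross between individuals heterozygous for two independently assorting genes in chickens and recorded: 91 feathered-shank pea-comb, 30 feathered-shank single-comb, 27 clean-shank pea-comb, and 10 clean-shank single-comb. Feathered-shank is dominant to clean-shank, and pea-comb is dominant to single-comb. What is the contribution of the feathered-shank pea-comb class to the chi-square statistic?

0.051

A dihybrid F₂ with independent assortment and complete dominance at both loci gives a 9:3:3:1 phenotypic ratio.
Under the 9:3:3:1 hypothesis (Σ ratio = 16, N = 158):
  feathered-shank pea-comb: 158 × 9/16 = 88.875
  feathered-shank single-comb: 158 × 3/16 = 29.625
  clean-shank pea-comb: 158 × 3/16 = 29.625
  clean-shank single-comb: 158 × 1/16 = 9.875
Contribution of feathered-shank pea-comb: (91 − 88.875)² / 88.875 = 0.0508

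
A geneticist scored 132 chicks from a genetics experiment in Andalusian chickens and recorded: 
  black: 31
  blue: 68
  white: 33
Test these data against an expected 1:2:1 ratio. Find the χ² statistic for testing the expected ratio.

0.182

Total ratio parts = 4. Expected numbers out of 132:
  black: 132 × 1/4 = 33
  blue: 132 × 2/4 = 66
  white: 132 × 1/4 = 33
χ² = Σ (O − E)² / E
  black: (31 − 33)² / 33 = 0.1212
  blue: (68 − 66)² / 66 = 0.0606
  white: (33 − 33)² / 33 = 0.0000
χ² = 0.1212 + 0.0606 + 0.0000 = 0.1818 ≈ 0.182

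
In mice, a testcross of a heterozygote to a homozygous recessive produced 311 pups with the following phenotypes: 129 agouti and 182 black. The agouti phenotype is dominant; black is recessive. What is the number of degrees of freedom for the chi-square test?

1

A testcross of a heterozygote (Aa × aa) gives a 1:1 phenotypic ratio.
A goodness-of-fit test with 2 phenotype classes has df = 2 − 1 = 1.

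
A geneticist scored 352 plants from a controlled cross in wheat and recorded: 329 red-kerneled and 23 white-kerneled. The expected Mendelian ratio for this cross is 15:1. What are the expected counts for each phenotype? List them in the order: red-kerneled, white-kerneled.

330, 22

Total ratio parts = 16. Expected numbers out of 352:
  red-kerneled: 352 × 15/16 = 330
  white-kerneled: 352 × 1/16 = 22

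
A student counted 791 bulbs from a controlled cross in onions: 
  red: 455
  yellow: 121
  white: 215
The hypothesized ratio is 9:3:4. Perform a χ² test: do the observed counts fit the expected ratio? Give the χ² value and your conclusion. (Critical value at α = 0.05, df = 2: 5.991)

The 9:3:4 ratio has 16 parts, so with N = 791 the expected counts are:
  red: 791 × 9/16 = 444.9375
  yellow: 791 × 3/16 = 148.3125
  white: 791 × 4/16 = 197.75
χ² = Σ (O − E)² / E
  red: (455 − 444.9375)² / 444.9375 = 0.2276
  yellow: (121 − 148.3125)² / 148.3125 = 5.0297
  white: (215 − 197.75)² / 197.75 = 1.5047
χ² = 0.2276 + 5.0297 + 1.5047 = 6.762
Degrees of freedom = 3 − 1 = 2; critical value at α = 0.05 is 5.991.
Since 6.762 > 5.991, we reject the null hypothesis — the data do not fit the 9:3:4 ratio.

6.762; not consistent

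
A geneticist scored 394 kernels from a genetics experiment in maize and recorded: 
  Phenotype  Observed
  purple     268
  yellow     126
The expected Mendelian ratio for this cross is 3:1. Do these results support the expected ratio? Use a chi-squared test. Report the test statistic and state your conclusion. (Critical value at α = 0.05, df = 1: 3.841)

Under the 3:1 hypothesis (Σ ratio = 4, N = 394):
  purple: 394 × 3/4 = 295.5
  yellow: 394 × 1/4 = 98.5
χ² = Σ (O − E)² / E
  purple: (268 − 295.5)² / 295.5 = 2.5592
  yellow: (126 − 98.5)² / 98.5 = 7.6777
χ² = 2.5592 + 7.6777 = 10.2369 ≈ 10.237
Degrees of freedom = 2 − 1 = 1; critical value at α = 0.05 is 3.841.
Since 10.237 > 3.841, we reject the null hypothesis — the data do not fit the 3:1 ratio.

10.237; not consistent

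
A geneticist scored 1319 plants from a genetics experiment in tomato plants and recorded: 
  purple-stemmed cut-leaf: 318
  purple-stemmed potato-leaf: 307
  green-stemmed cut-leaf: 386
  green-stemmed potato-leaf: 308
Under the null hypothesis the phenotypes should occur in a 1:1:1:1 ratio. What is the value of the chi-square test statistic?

Under the 1:1:1:1 hypothesis (Σ ratio = 4, N = 1319):
  purple-stemmed cut-leaf: 1319 × 1/4 = 329.75
  purple-stemmed potato-leaf: 1319 × 1/4 = 329.75
  green-stemmed cut-leaf: 1319 × 1/4 = 329.75
  green-stemmed potato-leaf: 1319 × 1/4 = 329.75
χ² = Σ (O − E)² / E
  purple-stemmed cut-leaf: (318 − 329.75)² / 329.75 = 0.4187
  purple-stemmed potato-leaf: (307 − 329.75)² / 329.75 = 1.5696
  green-stemmed cut-leaf: (386 − 329.75)² / 329.75 = 9.5953
  green-stemmed potato-leaf: (308 − 329.75)² / 329.75 = 1.4346
χ² = 0.4187 + 1.5696 + 9.5953 + 1.4346 = 13.0182 ≈ 13.018

13.018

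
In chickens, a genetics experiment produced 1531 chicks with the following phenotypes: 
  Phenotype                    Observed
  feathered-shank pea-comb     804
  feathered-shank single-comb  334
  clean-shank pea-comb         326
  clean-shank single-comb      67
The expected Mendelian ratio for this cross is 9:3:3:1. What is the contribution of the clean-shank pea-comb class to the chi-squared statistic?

5.282

Total ratio parts = 16. Expected numbers out of 1531:
  feathered-shank pea-comb: 1531 × 9/16 = 861.1875
  feathered-shank single-comb: 1531 × 3/16 = 287.0625
  clean-shank pea-comb: 1531 × 3/16 = 287.0625
  clean-shank single-comb: 1531 × 1/16 = 95.6875
Contribution of clean-shank pea-comb: (326 − 287.0625)² / 287.0625 = 5.2815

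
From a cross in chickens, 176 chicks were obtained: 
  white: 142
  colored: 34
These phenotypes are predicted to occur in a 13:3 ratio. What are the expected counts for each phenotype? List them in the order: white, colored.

Total ratio parts = 16. Expected numbers out of 176:
  white: 176 × 13/16 = 143
  colored: 176 × 3/16 = 33

143, 33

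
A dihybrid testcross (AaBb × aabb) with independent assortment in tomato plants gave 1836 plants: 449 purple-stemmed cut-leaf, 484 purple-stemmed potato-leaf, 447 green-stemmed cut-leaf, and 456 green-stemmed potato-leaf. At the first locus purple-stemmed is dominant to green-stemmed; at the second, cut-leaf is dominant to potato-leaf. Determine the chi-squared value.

A dihybrid testcross with independent assortment gives a 1:1:1:1 ratio.
Total ratio parts = 4. Expected numbers out of 1836:
  purple-stemmed cut-leaf: 1836 × 1/4 = 459
  purple-stemmed potato-leaf: 1836 × 1/4 = 459
  green-stemmed cut-leaf: 1836 × 1/4 = 459
  green-stemmed potato-leaf: 1836 × 1/4 = 459
χ² = Σ (O − E)² / E
  purple-stemmed cut-leaf: (449 − 459)² / 459 = 0.2179
  purple-stemmed potato-leaf: (484 − 459)² / 459 = 1.3617
  green-stemmed cut-leaf: (447 − 459)² / 459 = 0.3137
  green-stemmed potato-leaf: (456 − 459)² / 459 = 0.0196
χ² = 0.2179 + 1.3617 + 0.3137 + 0.0196 = 1.9129 ≈ 1.913

1.913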